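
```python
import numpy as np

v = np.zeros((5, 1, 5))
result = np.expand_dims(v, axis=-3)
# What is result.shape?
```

(5, 1, 1, 5)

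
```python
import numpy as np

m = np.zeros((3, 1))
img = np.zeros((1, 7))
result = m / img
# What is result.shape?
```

(3, 7)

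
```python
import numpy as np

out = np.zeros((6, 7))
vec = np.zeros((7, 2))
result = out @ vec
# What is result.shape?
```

(6, 2)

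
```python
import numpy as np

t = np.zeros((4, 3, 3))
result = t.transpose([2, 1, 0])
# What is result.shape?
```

(3, 3, 4)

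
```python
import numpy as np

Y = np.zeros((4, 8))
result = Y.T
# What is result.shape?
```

(8, 4)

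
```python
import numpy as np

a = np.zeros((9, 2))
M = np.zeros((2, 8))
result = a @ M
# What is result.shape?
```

(9, 8)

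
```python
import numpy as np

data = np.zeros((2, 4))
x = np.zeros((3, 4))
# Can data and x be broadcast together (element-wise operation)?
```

No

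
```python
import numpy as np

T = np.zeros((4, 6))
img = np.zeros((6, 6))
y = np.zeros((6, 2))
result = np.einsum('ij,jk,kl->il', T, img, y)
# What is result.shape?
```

(4, 2)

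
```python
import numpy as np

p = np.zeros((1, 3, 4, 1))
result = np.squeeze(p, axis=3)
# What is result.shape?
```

(1, 3, 4)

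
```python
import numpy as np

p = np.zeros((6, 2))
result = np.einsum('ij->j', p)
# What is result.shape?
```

(2,)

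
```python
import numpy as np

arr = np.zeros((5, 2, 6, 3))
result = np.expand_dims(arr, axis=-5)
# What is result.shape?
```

(1, 5, 2, 6, 3)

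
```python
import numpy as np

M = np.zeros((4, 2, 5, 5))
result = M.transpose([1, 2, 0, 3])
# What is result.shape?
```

(2, 5, 4, 5)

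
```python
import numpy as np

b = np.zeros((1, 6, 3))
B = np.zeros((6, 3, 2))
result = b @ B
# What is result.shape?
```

(6, 6, 2)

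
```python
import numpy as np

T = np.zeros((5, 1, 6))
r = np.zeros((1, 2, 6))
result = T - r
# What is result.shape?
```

(5, 2, 6)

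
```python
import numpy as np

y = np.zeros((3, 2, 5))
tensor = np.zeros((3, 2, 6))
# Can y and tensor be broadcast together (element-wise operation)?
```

No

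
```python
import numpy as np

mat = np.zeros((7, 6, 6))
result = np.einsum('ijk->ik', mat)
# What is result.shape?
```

(7, 6)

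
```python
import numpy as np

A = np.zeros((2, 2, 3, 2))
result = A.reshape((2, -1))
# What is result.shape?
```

(2, 12)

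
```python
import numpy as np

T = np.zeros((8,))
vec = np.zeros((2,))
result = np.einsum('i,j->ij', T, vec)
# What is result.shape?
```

(8, 2)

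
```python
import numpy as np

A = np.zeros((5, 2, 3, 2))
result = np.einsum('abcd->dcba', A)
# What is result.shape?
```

(2, 3, 2, 5)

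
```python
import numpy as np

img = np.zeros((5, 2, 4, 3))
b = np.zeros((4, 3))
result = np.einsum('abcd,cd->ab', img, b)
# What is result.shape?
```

(5, 2)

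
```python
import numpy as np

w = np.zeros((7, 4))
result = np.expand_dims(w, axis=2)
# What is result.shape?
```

(7, 4, 1)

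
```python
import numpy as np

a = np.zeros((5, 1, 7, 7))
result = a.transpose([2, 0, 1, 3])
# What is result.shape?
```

(7, 5, 1, 7)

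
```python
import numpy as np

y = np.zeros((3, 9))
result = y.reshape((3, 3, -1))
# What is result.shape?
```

(3, 3, 3)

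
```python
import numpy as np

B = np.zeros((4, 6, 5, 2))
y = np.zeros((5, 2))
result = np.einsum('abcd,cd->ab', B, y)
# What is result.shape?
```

(4, 6)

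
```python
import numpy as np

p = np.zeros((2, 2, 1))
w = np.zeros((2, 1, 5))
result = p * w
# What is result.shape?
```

(2, 2, 5)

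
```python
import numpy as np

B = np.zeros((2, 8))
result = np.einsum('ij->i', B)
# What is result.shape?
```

(2,)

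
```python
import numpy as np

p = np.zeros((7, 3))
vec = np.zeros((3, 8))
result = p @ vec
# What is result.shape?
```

(7, 8)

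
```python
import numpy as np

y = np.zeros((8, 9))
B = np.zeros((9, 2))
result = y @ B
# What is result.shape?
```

(8, 2)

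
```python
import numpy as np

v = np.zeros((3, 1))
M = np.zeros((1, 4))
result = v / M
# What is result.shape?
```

(3, 4)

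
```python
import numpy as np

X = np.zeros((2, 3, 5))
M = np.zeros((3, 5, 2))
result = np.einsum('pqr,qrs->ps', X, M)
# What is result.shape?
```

(2, 2)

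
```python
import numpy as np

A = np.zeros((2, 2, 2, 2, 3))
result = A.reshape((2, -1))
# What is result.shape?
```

(2, 24)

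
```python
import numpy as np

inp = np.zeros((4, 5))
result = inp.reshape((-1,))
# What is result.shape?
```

(20,)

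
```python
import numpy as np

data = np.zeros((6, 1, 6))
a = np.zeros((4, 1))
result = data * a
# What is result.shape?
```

(6, 4, 6)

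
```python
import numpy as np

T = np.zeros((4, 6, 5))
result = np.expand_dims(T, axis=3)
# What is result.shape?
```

(4, 6, 5, 1)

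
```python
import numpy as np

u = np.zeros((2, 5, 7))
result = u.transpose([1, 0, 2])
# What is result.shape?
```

(5, 2, 7)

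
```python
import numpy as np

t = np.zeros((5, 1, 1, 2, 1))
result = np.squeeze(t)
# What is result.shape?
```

(5, 2)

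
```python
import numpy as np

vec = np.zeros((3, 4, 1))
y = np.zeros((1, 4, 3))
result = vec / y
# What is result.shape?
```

(3, 4, 3)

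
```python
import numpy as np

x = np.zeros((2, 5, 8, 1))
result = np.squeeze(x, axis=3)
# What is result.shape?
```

(2, 5, 8)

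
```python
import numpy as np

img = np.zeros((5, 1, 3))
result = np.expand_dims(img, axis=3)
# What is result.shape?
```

(5, 1, 3, 1)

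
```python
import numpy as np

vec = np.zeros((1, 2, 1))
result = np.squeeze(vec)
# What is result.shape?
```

(2,)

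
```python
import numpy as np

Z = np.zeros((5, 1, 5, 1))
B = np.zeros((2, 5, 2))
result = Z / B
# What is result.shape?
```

(5, 2, 5, 2)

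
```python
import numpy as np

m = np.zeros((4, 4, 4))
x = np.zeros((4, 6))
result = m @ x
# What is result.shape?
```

(4, 4, 6)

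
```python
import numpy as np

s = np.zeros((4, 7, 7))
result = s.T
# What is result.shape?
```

(7, 7, 4)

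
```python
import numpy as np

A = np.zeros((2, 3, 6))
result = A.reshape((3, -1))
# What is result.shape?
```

(3, 12)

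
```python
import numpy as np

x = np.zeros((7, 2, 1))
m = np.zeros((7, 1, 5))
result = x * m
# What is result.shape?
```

(7, 2, 5)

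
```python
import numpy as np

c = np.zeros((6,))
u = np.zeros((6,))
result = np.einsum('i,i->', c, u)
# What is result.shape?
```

()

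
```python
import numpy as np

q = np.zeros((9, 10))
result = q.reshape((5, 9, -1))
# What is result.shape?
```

(5, 9, 2)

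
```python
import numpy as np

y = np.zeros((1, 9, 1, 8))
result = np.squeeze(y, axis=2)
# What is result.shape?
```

(1, 9, 8)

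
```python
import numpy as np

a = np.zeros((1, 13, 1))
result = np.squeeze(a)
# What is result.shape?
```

(13,)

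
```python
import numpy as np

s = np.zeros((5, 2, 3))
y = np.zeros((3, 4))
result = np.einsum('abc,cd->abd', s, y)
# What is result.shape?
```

(5, 2, 4)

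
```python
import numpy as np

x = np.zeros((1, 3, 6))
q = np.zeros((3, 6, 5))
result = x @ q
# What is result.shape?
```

(3, 3, 5)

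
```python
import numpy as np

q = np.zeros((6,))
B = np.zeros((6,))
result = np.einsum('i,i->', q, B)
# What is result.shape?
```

()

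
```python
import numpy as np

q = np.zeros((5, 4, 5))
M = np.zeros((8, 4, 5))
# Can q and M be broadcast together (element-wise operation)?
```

No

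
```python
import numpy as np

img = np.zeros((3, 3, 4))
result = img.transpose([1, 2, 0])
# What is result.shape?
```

(3, 4, 3)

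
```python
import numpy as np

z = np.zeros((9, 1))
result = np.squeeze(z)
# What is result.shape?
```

(9,)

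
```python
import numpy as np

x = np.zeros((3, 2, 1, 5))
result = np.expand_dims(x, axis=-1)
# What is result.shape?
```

(3, 2, 1, 5, 1)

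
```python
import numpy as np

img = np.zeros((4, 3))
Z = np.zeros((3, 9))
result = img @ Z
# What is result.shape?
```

(4, 9)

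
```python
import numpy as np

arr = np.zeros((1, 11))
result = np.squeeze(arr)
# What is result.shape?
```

(11,)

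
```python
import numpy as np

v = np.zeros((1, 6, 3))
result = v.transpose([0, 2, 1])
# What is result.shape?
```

(1, 3, 6)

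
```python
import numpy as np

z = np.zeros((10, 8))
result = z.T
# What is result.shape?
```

(8, 10)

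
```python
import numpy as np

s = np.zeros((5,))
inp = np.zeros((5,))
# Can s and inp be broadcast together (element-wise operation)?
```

Yes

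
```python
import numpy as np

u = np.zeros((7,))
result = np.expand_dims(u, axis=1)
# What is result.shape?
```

(7, 1)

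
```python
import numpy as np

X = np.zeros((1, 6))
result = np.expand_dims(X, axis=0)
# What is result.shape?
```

(1, 1, 6)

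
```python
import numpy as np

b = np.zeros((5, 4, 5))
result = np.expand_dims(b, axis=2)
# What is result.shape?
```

(5, 4, 1, 5)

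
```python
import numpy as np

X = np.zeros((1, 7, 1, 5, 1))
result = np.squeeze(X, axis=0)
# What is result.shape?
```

(7, 1, 5, 1)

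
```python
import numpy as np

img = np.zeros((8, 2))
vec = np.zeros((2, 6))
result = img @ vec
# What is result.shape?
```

(8, 6)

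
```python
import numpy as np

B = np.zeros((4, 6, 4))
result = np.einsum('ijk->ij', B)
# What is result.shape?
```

(4, 6)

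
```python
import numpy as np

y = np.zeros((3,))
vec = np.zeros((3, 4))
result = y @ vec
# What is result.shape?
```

(4,)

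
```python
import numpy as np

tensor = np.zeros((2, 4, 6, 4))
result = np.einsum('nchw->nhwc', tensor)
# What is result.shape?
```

(2, 6, 4, 4)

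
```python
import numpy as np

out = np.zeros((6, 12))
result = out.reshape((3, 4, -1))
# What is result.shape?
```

(3, 4, 6)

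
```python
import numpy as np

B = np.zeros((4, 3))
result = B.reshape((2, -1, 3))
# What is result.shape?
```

(2, 2, 3)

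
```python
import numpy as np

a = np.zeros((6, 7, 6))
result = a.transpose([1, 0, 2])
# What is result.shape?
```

(7, 6, 6)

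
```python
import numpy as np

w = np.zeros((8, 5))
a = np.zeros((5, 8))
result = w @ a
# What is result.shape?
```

(8, 8)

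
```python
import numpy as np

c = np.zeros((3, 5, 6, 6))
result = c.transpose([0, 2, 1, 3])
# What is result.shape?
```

(3, 6, 5, 6)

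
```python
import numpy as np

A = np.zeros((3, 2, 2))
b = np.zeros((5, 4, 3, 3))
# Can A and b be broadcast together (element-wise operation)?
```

No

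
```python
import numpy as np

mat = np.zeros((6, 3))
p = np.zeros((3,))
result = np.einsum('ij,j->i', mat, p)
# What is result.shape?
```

(6,)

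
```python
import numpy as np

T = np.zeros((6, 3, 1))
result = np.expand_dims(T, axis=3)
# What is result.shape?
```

(6, 3, 1, 1)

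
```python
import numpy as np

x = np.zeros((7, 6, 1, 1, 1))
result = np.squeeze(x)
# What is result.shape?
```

(7, 6)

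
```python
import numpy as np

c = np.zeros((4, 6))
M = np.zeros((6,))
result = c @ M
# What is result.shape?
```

(4,)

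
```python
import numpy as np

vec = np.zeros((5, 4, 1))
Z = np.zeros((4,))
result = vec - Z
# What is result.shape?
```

(5, 4, 4)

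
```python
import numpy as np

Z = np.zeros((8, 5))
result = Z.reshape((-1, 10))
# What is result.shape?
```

(4, 10)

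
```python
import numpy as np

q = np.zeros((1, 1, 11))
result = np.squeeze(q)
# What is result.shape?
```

(11,)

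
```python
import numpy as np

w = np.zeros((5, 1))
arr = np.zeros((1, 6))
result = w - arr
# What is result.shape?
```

(5, 6)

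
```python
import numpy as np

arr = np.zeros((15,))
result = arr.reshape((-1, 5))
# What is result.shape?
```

(3, 5)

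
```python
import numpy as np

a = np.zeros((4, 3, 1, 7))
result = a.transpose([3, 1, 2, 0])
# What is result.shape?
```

(7, 3, 1, 4)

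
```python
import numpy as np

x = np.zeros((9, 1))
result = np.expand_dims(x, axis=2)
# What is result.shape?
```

(9, 1, 1)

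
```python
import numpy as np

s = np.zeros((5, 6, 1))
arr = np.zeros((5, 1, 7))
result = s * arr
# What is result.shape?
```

(5, 6, 7)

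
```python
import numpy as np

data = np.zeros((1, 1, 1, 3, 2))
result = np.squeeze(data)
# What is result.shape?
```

(3, 2)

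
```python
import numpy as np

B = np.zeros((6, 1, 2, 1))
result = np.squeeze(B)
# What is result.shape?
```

(6, 2)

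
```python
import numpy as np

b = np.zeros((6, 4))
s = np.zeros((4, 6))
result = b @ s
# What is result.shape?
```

(6, 6)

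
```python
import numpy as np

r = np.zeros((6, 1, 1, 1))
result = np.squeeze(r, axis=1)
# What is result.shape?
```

(6, 1, 1)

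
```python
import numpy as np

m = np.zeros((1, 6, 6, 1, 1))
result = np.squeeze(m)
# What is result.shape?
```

(6, 6)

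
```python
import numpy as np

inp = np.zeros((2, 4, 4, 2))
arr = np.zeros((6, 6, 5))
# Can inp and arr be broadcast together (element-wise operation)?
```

No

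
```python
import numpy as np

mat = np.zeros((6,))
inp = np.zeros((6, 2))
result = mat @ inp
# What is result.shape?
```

(2,)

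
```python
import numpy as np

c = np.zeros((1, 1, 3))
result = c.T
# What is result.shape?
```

(3, 1, 1)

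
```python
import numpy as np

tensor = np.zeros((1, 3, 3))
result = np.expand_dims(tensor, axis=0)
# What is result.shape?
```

(1, 1, 3, 3)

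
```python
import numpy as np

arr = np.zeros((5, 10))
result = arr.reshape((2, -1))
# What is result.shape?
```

(2, 25)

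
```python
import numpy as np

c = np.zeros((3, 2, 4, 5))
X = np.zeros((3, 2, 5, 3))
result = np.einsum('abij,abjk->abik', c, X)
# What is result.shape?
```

(3, 2, 4, 3)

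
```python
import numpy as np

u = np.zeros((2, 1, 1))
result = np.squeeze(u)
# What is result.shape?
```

(2,)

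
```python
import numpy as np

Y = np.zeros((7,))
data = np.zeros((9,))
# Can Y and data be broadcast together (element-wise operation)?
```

No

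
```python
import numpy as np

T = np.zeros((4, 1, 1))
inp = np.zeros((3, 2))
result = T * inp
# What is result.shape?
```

(4, 3, 2)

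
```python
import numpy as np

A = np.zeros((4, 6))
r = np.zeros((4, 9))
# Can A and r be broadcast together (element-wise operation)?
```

No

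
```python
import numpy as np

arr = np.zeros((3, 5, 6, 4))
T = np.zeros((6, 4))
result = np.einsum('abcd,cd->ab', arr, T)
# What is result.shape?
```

(3, 5)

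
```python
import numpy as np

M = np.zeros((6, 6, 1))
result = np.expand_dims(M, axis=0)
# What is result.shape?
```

(1, 6, 6, 1)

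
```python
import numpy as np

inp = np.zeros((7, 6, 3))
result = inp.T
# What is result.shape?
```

(3, 6, 7)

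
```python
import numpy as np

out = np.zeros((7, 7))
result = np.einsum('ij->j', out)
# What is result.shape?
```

(7,)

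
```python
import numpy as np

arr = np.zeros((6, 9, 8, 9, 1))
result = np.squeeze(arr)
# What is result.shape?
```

(6, 9, 8, 9)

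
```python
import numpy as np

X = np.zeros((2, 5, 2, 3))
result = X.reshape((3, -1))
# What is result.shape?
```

(3, 20)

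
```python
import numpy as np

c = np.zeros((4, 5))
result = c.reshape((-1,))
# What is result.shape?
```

(20,)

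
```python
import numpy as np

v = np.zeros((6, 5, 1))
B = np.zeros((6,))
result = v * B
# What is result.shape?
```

(6, 5, 6)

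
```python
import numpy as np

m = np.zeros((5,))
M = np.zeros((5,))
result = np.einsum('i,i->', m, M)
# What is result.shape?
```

()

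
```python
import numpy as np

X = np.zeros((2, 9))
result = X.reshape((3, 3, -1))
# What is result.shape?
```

(3, 3, 2)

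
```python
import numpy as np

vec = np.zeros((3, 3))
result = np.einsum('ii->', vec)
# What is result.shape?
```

()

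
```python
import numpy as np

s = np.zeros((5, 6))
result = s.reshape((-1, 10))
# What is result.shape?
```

(3, 10)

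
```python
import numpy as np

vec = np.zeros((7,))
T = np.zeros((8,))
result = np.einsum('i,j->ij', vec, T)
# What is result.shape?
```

(7, 8)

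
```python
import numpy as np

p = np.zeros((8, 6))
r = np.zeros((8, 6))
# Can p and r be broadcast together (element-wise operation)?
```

Yes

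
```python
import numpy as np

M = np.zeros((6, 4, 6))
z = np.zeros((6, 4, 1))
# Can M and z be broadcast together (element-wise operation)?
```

Yes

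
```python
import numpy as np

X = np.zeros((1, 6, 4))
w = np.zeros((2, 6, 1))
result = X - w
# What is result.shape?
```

(2, 6, 4)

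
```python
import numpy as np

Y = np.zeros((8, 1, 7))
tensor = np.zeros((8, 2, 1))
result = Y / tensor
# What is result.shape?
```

(8, 2, 7)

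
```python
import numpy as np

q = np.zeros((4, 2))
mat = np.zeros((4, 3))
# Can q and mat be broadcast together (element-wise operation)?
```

No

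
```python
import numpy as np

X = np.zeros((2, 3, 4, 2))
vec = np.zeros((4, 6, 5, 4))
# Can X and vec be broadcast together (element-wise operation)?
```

No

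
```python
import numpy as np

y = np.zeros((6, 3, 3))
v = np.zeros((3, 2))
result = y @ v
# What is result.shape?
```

(6, 3, 2)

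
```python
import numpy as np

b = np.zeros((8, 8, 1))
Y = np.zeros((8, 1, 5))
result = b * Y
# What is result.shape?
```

(8, 8, 5)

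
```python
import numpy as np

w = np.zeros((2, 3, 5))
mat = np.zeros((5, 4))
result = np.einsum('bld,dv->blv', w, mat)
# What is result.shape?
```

(2, 3, 4)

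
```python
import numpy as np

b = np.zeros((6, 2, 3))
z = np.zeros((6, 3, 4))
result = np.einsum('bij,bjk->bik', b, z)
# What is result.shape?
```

(6, 2, 4)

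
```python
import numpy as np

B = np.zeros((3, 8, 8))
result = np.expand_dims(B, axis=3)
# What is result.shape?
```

(3, 8, 8, 1)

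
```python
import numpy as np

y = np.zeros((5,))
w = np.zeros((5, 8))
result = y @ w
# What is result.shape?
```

(8,)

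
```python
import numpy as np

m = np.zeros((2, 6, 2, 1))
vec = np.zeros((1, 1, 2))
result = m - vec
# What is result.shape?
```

(2, 6, 2, 2)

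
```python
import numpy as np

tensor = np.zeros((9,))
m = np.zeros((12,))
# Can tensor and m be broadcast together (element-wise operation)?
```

No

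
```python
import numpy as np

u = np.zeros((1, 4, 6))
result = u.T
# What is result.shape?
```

(6, 4, 1)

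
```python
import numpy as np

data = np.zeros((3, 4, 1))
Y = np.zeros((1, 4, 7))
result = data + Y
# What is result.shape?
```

(3, 4, 7)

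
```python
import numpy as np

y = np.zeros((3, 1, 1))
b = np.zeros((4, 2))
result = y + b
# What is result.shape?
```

(3, 4, 2)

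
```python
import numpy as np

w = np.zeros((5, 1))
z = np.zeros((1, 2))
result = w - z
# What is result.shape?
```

(5, 2)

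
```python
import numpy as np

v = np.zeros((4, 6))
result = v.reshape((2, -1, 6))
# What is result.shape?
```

(2, 2, 6)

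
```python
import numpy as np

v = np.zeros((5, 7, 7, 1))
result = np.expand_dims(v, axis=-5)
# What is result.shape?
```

(1, 5, 7, 7, 1)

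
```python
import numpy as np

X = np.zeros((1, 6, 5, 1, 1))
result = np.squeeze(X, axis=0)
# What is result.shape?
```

(6, 5, 1, 1)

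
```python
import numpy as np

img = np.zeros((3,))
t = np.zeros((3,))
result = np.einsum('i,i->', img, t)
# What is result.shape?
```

()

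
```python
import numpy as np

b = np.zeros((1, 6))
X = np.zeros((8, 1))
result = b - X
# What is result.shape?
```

(8, 6)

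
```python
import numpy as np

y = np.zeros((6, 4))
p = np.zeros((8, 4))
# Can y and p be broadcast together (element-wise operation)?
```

No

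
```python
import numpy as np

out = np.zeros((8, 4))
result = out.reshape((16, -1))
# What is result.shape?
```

(16, 2)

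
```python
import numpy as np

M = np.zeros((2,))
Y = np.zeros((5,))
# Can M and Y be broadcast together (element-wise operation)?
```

No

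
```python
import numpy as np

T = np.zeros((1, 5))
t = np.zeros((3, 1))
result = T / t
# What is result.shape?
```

(3, 5)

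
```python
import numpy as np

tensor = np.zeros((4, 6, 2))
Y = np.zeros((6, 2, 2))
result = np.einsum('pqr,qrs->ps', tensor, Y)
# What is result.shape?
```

(4, 2)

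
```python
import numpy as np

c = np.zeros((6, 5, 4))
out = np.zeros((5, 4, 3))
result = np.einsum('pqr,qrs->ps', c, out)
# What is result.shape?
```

(6, 3)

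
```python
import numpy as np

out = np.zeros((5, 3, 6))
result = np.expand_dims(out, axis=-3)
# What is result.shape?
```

(5, 1, 3, 6)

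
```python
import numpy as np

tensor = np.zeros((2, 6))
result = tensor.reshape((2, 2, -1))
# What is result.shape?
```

(2, 2, 3)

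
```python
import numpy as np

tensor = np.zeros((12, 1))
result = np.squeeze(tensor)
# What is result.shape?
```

(12,)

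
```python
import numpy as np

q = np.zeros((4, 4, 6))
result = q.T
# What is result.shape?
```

(6, 4, 4)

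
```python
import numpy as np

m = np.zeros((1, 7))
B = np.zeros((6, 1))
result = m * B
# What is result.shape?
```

(6, 7)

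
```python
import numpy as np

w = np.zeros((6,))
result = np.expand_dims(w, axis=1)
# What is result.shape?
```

(6, 1)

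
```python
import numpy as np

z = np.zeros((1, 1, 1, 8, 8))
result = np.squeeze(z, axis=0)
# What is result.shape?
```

(1, 1, 8, 8)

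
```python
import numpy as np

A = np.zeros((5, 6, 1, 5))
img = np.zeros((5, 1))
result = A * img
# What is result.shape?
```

(5, 6, 5, 5)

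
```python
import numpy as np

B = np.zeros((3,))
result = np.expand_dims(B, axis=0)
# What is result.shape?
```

(1, 3)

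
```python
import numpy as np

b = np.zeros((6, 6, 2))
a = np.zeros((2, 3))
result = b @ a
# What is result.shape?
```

(6, 6, 3)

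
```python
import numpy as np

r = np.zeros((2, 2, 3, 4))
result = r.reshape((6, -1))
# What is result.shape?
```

(6, 8)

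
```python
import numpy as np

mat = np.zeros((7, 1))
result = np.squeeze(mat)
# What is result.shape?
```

(7,)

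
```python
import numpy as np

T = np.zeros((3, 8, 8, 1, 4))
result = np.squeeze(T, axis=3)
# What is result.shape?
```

(3, 8, 8, 4)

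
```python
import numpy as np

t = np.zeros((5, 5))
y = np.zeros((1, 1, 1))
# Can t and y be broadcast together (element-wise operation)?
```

Yes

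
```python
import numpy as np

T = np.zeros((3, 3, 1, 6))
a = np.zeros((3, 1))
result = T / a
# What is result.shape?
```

(3, 3, 3, 6)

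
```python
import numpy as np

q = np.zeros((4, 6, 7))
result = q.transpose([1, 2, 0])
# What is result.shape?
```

(6, 7, 4)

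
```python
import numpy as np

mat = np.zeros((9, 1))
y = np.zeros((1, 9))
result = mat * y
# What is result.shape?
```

(9, 9)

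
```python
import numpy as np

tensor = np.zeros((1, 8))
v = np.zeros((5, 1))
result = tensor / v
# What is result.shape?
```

(5, 8)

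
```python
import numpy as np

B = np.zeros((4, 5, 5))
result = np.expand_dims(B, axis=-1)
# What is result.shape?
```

(4, 5, 5, 1)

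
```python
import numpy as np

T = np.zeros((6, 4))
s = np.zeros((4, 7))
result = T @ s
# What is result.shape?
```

(6, 7)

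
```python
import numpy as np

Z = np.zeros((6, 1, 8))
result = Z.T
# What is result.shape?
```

(8, 1, 6)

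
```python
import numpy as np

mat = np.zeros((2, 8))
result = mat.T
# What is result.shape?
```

(8, 2)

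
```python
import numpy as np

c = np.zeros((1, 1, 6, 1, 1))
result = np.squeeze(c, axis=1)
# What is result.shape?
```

(1, 6, 1, 1)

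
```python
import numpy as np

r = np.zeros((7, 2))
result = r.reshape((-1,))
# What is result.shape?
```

(14,)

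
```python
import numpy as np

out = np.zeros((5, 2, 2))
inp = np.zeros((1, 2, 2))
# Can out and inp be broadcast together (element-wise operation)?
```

Yes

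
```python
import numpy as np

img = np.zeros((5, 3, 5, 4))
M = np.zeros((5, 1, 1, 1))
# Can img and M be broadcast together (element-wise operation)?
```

Yes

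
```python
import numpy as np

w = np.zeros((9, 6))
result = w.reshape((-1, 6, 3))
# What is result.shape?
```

(3, 6, 3)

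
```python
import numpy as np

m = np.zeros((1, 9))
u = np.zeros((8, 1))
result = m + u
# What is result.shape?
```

(8, 9)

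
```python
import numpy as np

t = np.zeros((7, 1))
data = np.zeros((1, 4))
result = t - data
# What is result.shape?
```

(7, 4)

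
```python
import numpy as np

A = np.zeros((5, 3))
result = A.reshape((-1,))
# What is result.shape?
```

(15,)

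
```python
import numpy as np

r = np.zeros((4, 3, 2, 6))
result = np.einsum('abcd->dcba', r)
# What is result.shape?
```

(6, 2, 3, 4)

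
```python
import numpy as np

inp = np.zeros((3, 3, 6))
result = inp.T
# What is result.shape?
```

(6, 3, 3)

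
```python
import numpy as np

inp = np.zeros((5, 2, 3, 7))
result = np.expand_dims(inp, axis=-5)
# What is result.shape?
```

(1, 5, 2, 3, 7)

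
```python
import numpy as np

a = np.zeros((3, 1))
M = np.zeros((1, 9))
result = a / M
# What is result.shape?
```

(3, 9)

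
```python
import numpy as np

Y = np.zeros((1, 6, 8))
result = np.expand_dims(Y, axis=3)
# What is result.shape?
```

(1, 6, 8, 1)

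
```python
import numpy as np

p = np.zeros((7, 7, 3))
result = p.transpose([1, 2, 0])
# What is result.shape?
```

(7, 3, 7)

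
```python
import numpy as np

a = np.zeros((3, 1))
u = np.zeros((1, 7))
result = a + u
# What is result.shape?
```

(3, 7)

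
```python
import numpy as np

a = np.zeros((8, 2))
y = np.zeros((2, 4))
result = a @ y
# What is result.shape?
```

(8, 4)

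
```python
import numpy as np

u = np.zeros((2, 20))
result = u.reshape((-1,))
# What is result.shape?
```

(40,)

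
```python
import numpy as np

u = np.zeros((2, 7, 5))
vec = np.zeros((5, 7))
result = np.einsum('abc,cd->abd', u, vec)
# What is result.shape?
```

(2, 7, 7)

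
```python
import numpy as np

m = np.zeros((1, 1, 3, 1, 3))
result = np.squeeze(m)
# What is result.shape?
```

(3, 3)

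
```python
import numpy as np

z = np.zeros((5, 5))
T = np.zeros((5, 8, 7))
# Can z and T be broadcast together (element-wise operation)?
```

No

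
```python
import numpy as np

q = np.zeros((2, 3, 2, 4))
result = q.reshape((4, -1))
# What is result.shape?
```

(4, 12)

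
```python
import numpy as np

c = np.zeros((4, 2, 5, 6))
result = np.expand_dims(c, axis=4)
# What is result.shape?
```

(4, 2, 5, 6, 1)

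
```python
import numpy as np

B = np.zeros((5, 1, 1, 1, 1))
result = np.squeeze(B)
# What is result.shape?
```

(5,)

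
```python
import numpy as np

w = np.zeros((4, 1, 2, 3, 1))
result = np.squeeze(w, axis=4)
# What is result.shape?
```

(4, 1, 2, 3)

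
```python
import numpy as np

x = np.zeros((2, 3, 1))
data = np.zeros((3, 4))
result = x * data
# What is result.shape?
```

(2, 3, 4)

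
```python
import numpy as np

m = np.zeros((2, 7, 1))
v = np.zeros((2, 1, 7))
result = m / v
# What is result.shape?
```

(2, 7, 7)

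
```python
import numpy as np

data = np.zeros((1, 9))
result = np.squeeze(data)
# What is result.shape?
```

(9,)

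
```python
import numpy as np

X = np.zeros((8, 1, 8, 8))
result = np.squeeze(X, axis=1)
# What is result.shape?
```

(8, 8, 8)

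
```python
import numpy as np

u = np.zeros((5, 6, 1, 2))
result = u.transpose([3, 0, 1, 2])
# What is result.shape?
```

(2, 5, 6, 1)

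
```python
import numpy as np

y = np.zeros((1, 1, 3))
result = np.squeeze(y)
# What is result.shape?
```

(3,)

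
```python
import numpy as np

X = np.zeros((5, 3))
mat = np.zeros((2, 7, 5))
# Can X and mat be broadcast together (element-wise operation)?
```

No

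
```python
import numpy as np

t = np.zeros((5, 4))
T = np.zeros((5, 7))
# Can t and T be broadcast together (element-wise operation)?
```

No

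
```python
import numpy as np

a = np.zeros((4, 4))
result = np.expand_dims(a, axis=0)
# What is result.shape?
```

(1, 4, 4)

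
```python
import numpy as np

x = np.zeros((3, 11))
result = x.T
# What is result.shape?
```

(11, 3)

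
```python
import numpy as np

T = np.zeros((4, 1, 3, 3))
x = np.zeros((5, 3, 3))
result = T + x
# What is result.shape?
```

(4, 5, 3, 3)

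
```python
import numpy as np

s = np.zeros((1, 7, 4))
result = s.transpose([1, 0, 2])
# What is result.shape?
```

(7, 1, 4)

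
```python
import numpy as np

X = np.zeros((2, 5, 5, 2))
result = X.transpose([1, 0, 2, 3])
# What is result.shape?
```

(5, 2, 5, 2)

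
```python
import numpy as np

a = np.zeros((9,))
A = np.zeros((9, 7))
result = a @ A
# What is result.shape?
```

(7,)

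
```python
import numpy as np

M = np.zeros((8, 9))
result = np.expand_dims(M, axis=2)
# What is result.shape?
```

(8, 9, 1)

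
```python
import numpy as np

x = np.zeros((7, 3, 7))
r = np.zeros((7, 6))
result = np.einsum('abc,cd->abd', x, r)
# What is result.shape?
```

(7, 3, 6)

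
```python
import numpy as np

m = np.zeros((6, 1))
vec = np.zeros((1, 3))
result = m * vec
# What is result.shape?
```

(6, 3)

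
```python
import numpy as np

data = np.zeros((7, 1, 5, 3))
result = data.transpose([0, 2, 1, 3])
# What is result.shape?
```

(7, 5, 1, 3)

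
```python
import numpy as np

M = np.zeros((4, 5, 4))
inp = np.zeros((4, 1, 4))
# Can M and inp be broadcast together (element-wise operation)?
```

Yes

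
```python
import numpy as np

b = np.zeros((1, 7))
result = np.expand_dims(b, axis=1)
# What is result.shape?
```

(1, 1, 7)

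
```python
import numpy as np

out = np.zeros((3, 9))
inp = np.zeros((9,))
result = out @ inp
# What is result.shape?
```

(3,)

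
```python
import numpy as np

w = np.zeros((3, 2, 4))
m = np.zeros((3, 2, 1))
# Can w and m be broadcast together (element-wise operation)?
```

Yes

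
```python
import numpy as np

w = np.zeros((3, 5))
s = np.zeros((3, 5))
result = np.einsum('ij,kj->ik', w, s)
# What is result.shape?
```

(3, 3)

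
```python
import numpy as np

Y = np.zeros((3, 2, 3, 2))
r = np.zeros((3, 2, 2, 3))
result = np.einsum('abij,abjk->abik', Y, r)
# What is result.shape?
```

(3, 2, 3, 3)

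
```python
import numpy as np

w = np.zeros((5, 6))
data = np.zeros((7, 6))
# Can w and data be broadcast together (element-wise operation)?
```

No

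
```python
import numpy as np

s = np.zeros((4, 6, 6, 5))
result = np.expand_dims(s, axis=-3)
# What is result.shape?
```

(4, 6, 1, 6, 5)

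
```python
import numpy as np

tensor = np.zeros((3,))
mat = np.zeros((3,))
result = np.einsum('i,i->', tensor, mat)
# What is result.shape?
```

()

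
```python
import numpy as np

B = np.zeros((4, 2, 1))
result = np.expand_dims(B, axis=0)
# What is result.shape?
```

(1, 4, 2, 1)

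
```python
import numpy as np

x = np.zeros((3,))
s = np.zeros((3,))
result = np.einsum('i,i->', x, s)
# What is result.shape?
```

()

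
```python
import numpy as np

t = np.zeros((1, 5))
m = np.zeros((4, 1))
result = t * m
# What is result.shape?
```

(4, 5)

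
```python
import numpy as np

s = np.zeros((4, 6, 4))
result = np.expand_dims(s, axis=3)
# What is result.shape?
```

(4, 6, 4, 1)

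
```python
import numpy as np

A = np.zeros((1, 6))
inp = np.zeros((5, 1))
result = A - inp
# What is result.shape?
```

(5, 6)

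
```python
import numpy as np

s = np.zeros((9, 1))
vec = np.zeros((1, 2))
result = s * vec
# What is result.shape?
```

(9, 2)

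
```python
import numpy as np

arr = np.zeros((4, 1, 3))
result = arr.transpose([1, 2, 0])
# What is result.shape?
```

(1, 3, 4)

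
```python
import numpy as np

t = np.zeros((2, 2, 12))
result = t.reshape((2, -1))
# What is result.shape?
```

(2, 24)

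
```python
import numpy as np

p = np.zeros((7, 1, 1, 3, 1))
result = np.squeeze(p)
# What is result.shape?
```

(7, 3)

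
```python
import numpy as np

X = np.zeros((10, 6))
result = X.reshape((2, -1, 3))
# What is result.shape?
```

(2, 10, 3)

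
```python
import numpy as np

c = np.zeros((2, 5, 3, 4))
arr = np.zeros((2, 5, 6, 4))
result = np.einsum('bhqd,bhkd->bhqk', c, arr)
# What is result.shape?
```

(2, 5, 3, 6)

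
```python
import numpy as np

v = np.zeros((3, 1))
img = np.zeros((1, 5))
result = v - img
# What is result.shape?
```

(3, 5)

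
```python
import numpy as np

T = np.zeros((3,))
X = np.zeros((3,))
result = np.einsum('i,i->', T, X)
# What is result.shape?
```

()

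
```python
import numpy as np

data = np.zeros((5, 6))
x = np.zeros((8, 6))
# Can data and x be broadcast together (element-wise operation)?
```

No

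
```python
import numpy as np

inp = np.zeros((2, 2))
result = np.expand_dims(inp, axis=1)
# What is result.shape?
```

(2, 1, 2)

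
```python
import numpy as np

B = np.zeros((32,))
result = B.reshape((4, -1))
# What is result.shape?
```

(4, 8)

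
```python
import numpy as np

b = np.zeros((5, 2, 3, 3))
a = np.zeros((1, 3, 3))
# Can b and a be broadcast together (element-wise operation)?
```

Yes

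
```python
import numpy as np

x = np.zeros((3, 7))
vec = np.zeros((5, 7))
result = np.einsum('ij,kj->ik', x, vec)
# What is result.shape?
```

(3, 5)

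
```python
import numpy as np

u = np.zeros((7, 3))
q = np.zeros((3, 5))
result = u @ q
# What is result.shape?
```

(7, 5)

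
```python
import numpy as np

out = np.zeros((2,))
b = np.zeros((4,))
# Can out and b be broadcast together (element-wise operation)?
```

No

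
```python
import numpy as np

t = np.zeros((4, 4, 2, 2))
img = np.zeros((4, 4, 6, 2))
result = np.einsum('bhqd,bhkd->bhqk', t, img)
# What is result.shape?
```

(4, 4, 2, 6)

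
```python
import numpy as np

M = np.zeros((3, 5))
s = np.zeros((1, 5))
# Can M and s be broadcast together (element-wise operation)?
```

Yes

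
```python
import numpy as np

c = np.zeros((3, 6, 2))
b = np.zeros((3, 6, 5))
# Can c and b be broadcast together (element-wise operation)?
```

No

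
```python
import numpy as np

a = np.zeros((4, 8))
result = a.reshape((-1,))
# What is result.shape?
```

(32,)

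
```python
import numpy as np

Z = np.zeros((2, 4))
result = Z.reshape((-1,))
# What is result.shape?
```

(8,)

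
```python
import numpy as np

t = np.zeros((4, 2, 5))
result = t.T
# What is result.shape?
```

(5, 2, 4)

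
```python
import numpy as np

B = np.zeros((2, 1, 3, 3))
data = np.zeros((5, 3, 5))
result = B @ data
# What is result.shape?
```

(2, 5, 3, 5)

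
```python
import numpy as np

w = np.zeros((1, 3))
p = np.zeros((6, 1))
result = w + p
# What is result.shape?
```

(6, 3)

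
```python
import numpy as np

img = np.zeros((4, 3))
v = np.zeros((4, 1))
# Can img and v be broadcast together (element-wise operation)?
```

Yes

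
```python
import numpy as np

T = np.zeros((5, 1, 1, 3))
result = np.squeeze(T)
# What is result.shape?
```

(5, 3)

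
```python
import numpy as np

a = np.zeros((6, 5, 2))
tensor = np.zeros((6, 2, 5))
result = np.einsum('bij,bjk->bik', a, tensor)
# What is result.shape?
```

(6, 5, 5)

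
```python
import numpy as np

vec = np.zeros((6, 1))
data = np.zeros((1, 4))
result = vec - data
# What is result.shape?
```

(6, 4)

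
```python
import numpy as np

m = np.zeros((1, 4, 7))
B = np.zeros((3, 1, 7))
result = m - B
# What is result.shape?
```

(3, 4, 7)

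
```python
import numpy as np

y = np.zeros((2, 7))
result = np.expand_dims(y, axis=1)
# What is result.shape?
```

(2, 1, 7)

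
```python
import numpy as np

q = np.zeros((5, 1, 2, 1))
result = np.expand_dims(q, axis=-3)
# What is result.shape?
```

(5, 1, 1, 2, 1)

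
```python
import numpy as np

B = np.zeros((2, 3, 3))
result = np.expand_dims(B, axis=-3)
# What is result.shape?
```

(2, 1, 3, 3)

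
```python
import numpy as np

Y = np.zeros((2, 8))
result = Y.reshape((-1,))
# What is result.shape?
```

(16,)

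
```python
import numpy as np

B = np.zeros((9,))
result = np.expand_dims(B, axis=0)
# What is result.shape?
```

(1, 9)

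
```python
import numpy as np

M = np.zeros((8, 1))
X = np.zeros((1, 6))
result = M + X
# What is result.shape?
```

(8, 6)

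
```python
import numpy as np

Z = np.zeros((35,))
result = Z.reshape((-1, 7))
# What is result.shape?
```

(5, 7)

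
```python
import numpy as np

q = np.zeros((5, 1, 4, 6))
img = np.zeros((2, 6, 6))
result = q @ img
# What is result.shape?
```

(5, 2, 4, 6)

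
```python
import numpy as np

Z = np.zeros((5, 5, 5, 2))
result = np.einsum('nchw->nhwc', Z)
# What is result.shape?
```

(5, 5, 2, 5)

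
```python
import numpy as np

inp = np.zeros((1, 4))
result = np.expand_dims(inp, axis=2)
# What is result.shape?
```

(1, 4, 1)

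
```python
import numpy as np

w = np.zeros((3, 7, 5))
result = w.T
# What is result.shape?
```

(5, 7, 3)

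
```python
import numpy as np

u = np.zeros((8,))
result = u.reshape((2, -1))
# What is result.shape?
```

(2, 4)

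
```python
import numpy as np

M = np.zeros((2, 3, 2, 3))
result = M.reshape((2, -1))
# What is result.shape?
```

(2, 18)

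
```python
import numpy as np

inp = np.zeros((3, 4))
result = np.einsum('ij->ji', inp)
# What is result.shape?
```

(4, 3)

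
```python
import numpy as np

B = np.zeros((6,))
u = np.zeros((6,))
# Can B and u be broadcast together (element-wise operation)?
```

Yes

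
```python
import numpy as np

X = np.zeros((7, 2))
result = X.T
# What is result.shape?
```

(2, 7)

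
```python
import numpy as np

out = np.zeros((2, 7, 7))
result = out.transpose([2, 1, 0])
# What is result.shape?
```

(7, 7, 2)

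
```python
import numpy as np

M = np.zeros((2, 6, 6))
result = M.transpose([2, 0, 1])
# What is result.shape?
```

(6, 2, 6)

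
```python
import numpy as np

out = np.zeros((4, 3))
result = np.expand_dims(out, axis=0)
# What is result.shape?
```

(1, 4, 3)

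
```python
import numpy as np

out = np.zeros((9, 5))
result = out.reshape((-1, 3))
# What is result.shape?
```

(15, 3)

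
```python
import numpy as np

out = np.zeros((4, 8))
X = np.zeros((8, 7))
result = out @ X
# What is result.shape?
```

(4, 7)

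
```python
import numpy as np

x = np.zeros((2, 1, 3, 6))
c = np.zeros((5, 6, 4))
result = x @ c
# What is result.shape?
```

(2, 5, 3, 4)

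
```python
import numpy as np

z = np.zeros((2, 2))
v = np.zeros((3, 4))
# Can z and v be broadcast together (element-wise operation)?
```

No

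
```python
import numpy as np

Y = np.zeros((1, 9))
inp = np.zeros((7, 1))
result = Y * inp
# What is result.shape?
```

(7, 9)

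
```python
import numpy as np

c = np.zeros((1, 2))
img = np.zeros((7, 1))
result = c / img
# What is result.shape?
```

(7, 2)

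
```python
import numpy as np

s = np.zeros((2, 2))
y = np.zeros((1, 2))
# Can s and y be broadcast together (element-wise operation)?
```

Yes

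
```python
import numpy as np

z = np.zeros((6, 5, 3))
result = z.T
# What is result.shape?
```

(3, 5, 6)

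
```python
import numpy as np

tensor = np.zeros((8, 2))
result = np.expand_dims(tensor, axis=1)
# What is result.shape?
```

(8, 1, 2)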